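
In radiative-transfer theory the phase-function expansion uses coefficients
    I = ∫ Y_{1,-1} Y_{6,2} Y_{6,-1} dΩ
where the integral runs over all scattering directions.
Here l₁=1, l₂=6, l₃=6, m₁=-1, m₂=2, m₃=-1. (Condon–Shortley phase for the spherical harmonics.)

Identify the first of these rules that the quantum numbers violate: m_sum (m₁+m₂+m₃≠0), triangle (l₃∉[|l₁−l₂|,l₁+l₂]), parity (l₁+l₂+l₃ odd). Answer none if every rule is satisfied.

parity

azimuthal sum: -1 + 2 − 1 = 0  ✓
5 ≤ 6 ≤ 7 (triangle on l)  ✓
L = 1 + 6 + 6 = 13 (odd)  ✗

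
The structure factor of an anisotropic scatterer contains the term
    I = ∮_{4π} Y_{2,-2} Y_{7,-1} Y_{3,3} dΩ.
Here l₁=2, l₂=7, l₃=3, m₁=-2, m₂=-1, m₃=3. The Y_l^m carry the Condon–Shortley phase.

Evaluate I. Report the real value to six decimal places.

0.000000

triangle: need 5≤l₃≤9, have 3; I=0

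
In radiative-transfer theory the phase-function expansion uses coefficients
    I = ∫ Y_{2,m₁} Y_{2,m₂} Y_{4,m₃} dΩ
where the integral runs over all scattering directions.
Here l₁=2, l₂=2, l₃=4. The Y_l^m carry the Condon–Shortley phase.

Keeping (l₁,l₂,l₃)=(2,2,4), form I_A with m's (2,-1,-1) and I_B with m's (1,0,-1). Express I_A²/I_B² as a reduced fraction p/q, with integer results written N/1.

Same 2,2,4: normalisation and zero-m 3j drop out of the ratio.
A: Δ: 0! 4! 4! / 9! → 1/630; sum: t=0:+1/144 = 1/144; 3j²(2 2 4; 2 -1 -1) = Δ·Π!·Σ² = 1/126  (sign -1)
B: Δ: 0! 4! 4! / 9! → 1/630; sum: t=0:+1/24 = 1/24; 3j²(2 2 4; 1 0 -1) = Δ·Π!·Σ² = 1/21  (sign -1)
I_A²/I_B² = (1/126)/(1/21) = 1/6

1/6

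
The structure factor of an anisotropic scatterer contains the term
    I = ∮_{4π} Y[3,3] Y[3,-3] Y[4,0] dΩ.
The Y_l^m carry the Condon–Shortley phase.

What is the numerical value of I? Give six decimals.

-0.076935

Checks pass: Σm=0; 10 even; l₃=4∈[0,6].
(2·3+1)(2·3+1)(2·4+1) = 441
Δ: 2! 4! 4! / 11! → 1/34650
sum: t=0:+1/72 t=1:−1/16 t=2:+1/72 = -5/144
3j²(3 3 4; 0 0 0) = Δ·Π!·Σ² = 2/77  (sign -1)
sum: t=0:+1/1152 = 1/1152
3j²(3 3 4; 3 -3 0) = Δ·Π!·Σ² = 1/154  (sign +1)
combine: 4πI² = 441·2/77·1/154 = 9/121
take √, sign -1: I = -0.07693494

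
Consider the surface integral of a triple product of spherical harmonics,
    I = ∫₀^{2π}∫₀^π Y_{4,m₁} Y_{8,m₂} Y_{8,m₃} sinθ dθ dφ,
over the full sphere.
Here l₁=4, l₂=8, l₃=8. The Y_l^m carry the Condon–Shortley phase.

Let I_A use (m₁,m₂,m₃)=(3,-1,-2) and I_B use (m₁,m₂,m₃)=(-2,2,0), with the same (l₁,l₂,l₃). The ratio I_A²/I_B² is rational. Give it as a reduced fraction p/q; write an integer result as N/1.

Same 4,8,8: normalisation and zero-m 3j drop out of the ratio.
A: Δ: 4! 4! 12! / 21! → 1/185175900; sum: t=0:+1/87091200 t=1:−1/74649600 = -1/522547200; 3j²(4 8 8; 3 -1 -2) = Δ·Π!·Σ² = 2/4199  (sign -1)
B: Δ: 4! 4! 12! / 21! → 1/185175900; sum: t=2:+1/92897280 t=3:−1/21772800 t=4:+1/49766400 = -1/66355200; 3j²(4 8 8; -2 2 0) = Δ·Π!·Σ² = 63/8398  (sign -1)
I_A²/I_B² = (2/4199)/(63/8398) = 4/63

4/63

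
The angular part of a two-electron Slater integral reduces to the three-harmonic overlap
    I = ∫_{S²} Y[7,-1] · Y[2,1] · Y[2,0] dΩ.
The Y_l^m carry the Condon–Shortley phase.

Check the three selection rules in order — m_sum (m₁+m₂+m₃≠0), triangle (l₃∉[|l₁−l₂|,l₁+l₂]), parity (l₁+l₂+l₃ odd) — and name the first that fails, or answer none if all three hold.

azimuthal sum: -1 + 1 + 0 = 0  ✓
5 ≤ 2 ≤ 9 (triangle on l)  ✗
L = 7 + 2 + 2 = 11 (odd)

triangle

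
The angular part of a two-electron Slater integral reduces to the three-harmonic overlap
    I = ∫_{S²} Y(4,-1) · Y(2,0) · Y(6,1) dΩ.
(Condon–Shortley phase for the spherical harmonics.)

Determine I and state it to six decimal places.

Checks pass: Σm=0; 12 even; l₃=6∈[2,6].
(2·4+1)(2·2+1)(2·6+1) = 585
Δ: 0! 8! 4! / 13! → 1/6435
sum: t=0:+1/2304 = 1/2304
3j²(4 2 6; 0 0 0) = Δ·Π!·Σ² = 5/143  (sign +1)
sum: t=0:+1/2880 = 1/2880
3j²(4 2 6; -1 0 1) = Δ·Π!·Σ² = 14/429  (sign -1)
combine: 4πI² = 585·5/143·14/429 = 1050/1573
take √, sign -1: I = -0.23047581

-0.230476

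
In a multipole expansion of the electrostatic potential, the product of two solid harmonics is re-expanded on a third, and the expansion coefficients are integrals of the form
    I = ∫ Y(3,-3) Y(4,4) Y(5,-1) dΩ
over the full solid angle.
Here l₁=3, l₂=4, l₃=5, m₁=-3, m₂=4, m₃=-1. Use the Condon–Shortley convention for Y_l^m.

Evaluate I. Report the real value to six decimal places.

m-sum 0 ✓  L=12 even ✓  1≤5≤7 ✓
Π(2lᵢ+1) = 7×9×11 = 693
triangle coeff Δ(3,4,5) = 1/180180
Σ_t [0,2]: t=0:+1/576 t=1:−1/144 t=2:+1/576 = -1/288
(3j)²=20/1001 [(3 4 5; 0 0 0)], sign=+1
Σ_t [2,2]: t=2:+1/34560 = 1/34560
(3j)²=1/429 [(3 4 5; -3 4 -1)], sign=+1
⇒ 4πI² = 60/1859
I = (+1)√(60/1859/(4π)) = 0.05067935

0.050679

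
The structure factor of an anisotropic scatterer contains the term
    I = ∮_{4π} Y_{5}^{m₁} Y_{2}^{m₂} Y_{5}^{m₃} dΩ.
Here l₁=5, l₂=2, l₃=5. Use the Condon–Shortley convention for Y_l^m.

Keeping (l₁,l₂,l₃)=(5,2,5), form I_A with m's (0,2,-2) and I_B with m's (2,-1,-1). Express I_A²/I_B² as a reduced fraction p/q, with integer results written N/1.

10/3

l's match ⇒ only the (l;m) 3-j factors differ between A and B.
A: triangle coeff Δ(5,2,5) = 1/38610; Σ_t [2,2]: t=2:+1/2880 = 1/2880; (3j)²=14/429 [(5 2 5; 0 2 -2)], sign=-1
B: triangle coeff Δ(5,2,5) = 1/38610; Σ_t [0,1]: t=0:+1/1440 t=1:−1/2880 = 1/2880; (3j)²=7/715 [(5 2 5; 2 -1 -1)], sign=+1
I_A²/I_B² = (14/429)/(7/715) = 10/3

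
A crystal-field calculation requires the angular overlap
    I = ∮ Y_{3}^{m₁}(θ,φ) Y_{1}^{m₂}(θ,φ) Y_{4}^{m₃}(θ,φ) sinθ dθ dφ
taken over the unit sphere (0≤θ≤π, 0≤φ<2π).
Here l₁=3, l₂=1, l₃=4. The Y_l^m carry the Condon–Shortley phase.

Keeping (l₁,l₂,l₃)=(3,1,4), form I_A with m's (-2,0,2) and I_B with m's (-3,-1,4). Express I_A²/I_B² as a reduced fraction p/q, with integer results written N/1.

Same 3,1,4: normalisation and zero-m 3j drop out of the ratio.
A: Δ: 0! 6! 2! / 9! → 1/252; sum: t=0:+1/120 = 1/120; 3j²(3 1 4; -2 0 2) = Δ·Π!·Σ² = 1/21  (sign +1)
B: Δ: 0! 6! 2! / 9! → 1/252; sum: t=0:+1/1440 = 1/1440; 3j²(3 1 4; -3 -1 4) = Δ·Π!·Σ² = 1/9  (sign +1)
I_A²/I_B² = (1/21)/(1/9) = 3/7

3/7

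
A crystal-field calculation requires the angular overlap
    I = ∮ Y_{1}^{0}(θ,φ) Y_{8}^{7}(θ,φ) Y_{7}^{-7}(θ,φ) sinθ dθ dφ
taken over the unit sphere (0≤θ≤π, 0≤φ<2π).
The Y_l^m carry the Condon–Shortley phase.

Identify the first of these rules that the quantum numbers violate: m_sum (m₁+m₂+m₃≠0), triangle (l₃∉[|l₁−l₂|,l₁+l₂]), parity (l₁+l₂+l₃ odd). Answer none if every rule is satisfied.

none

Σmᵢ = 0  ✓
l₃∈[|l₁−l₂|,l₁+l₂]=[7,9], have l₃=7  ✓
Σlᵢ = 16 ⇒ even  ✓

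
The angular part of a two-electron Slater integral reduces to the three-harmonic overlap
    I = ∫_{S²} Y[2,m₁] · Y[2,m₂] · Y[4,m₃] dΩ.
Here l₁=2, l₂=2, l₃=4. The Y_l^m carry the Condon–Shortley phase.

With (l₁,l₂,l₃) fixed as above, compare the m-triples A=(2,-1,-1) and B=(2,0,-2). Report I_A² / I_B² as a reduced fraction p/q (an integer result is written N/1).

Shared (l₁,l₂,l₃)=(2,2,4): N and (l;000)² cancel in I_A²/I_B².
A: Δ = 0!·4!·4!/9! = 1/630; Racah Σ t=0..0: t=0:+1/144 = 1/144; ⇒ 3j(2 2 4; 2 -1 -1)² = 1/126, sgn -1
B: Δ = 0!·4!·4!/9! = 1/630; Racah Σ t=0..0: t=0:+1/96 = 1/96; ⇒ 3j(2 2 4; 2 0 -2)² = 1/42, sgn +1
I_A²/I_B² = (1/126)/(1/42) = 1/3

1/3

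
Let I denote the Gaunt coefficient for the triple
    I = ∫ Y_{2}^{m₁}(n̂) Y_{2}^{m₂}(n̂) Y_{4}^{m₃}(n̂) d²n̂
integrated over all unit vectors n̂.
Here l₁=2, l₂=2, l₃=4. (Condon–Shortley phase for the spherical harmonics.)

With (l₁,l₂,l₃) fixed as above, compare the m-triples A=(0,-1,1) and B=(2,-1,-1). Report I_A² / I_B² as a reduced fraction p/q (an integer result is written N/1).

6/1

Same 2,2,4: normalisation and zero-m 3j drop out of the ratio.
A: Δ: 0! 4! 4! / 9! → 1/630; sum: t=0:+1/24 = 1/24; 3j²(2 2 4; 0 -1 1) = Δ·Π!·Σ² = 1/21  (sign -1)
B: Δ: 0! 4! 4! / 9! → 1/630; sum: t=0:+1/144 = 1/144; 3j²(2 2 4; 2 -1 -1) = Δ·Π!·Σ² = 1/126  (sign -1)
I_A²/I_B² = (1/21)/(1/126) = 6/1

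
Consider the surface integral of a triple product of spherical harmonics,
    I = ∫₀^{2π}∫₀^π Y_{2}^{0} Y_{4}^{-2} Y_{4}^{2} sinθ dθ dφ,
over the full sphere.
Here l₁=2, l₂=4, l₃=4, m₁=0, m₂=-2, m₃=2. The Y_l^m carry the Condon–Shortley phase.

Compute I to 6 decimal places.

0.065536

Checks pass: Σm=0; 10 even; l₃=4∈[2,6].
(2·2+1)(2·4+1)(2·4+1) = 405
Δ: 2! 2! 6! / 11! → 1/13860
sum: t=0:+1/192 t=1:−1/36 t=2:+1/192 = -5/288
3j²(2 4 4; 0 0 0) = Δ·Π!·Σ² = 20/693  (sign -1)
sum: t=0:+1/192 t=1:−1/120 t=2:+1/2880 = -1/360
3j²(2 4 4; 0 -2 2) = Δ·Π!·Σ² = 16/3465  (sign -1)
combine: 4πI² = 405·20/693·16/3465 = 320/5929
take √, sign +1: I = 0.06553591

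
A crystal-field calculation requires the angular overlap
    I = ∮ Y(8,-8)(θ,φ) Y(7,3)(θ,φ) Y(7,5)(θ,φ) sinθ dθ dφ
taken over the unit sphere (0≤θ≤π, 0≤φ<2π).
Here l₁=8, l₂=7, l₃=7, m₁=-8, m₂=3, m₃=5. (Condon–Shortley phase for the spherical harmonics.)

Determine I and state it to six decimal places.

Checks pass: Σm=0; 22 even; l₃=7∈[1,15].
(2·8+1)(2·7+1)(2·7+1) = 3825
Δ: 8! 8! 6! / 23! → 1/22086194130
sum: t=1:−1/18289152000 t=2:+1/248832000 t=3:−1/24883200 t=4:+1/11943936 t=5:−1/24883200 t=6:+1/248832000 t=7:−1/18289152000 = 11/975421440
3j²(8 7 7; 0 0 0) = Δ·Π!·Σ² = 1750/289731  (sign -1)
sum: t=8:+1/78033715200 = 1/78033715200
3j²(8 7 7; -8 3 5) = Δ·Π!·Σ² = 675/52003  (sign +1)
combine: 4πI² = 3825·1750/289731·675/52003 = 12656250/42204149
take √, sign -1: I = -0.15447920

-0.154479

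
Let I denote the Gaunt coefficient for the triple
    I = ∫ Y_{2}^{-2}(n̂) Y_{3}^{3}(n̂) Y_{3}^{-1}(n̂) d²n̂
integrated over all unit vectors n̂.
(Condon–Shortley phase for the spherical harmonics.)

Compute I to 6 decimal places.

0.132981

Checks pass: Σm=0; 8 even; l₃=3∈[1,5].
(2·2+1)(2·3+1)(2·3+1) = 245
Δ: 2! 2! 4! / 9! → 1/3780
sum: t=0:+1/24 t=1:−1/4 t=2:+1/24 = -1/6
3j²(2 3 3; 0 0 0) = Δ·Π!·Σ² = 4/105  (sign +1)
sum: t=2:+1/96 = 1/96
3j²(2 3 3; -2 3 -1) = Δ·Π!·Σ² = 1/42  (sign +1)
combine: 4πI² = 245·4/105·1/42 = 2/9
take √, sign +1: I = 0.13298076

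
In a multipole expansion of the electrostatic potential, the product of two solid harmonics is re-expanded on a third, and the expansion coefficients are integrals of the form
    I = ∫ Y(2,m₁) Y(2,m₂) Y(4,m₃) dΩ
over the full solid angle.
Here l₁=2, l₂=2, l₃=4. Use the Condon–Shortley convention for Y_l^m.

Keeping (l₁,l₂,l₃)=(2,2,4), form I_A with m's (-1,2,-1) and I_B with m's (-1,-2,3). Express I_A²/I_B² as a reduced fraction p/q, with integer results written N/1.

Same 2,2,4: normalisation and zero-m 3j drop out of the ratio.
A: Δ: 0! 4! 4! / 9! → 1/630; sum: t=0:+1/144 = 1/144; 3j²(2 2 4; -1 2 -1) = Δ·Π!·Σ² = 1/126  (sign -1)
B: Δ: 0! 4! 4! / 9! → 1/630; sum: t=0:+1/144 = 1/144; 3j²(2 2 4; -1 -2 3) = Δ·Π!·Σ² = 1/18  (sign -1)
I_A²/I_B² = (1/126)/(1/18) = 1/7

1/7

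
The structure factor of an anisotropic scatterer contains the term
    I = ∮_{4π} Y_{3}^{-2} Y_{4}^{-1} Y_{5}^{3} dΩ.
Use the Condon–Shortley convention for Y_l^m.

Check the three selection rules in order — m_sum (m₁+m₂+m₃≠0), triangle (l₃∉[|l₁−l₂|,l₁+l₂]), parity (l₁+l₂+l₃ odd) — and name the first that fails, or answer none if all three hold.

m₁+m₂+m₃ = -2 − 1 + 3 = 0  ✓
triangle: |3−4|=1 ≤ l₃=5 ≤ 3+4=7  ✓
parity: l₁+l₂+l₃ = 12 is even  ✓

none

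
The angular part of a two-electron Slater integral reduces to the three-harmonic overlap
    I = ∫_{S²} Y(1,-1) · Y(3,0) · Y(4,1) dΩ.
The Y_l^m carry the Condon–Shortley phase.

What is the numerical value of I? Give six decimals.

-0.194664

Checks pass: Σm=0; 8 even; l₃=4∈[2,4].
(2·1+1)(2·3+1)(2·4+1) = 189
Δ: 0! 2! 6! / 9! → 1/252
sum: t=0:+1/36 = 1/36
3j²(1 3 4; 0 0 0) = Δ·Π!·Σ² = 4/63  (sign +1)
sum: t=0:+1/72 = 1/72
3j²(1 3 4; -1 0 1) = Δ·Π!·Σ² = 5/126  (sign -1)
combine: 4πI² = 189·4/63·5/126 = 10/21
take √, sign -1: I = -0.19466390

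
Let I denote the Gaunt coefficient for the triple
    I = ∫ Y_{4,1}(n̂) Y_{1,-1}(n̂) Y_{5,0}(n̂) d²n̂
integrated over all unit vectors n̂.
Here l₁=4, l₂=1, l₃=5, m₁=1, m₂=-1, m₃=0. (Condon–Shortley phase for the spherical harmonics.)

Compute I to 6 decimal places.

0.155288

Rules hold: Σm=0, L=10 even, 3≤5≤5.
N = 9·3·11 = 297
Δ = 0!·8!·2!/11! = 1/495
Racah Σ t=0..0: t=0:+1/576 = 1/576
⇒ 3j(4 1 5; 0 0 0)² = 5/99, sgn -1
Racah Σ t=0..0: t=0:+1/1440 = 1/1440
⇒ 3j(4 1 5; 1 -1 0)² = 2/99, sgn -1
4πI² = N·(3j₀)²·(3jₘ)² = 10/33
I = +1·√(0.30303/4π) = 0.15528807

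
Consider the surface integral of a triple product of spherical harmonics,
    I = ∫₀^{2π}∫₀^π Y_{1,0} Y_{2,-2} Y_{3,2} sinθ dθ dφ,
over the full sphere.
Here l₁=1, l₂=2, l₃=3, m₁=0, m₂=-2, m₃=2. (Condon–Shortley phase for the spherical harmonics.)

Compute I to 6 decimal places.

0.184674

Checks pass: Σm=0; 6 even; l₃=3∈[1,3].
(2·1+1)(2·2+1)(2·3+1) = 105
Δ: 0! 2! 4! / 7! → 1/105
sum: t=0:+1/4 = 1/4
3j²(1 2 3; 0 0 0) = Δ·Π!·Σ² = 3/35  (sign -1)
sum: t=0:+1/24 = 1/24
3j²(1 2 3; 0 -2 2) = Δ·Π!·Σ² = 1/21  (sign -1)
combine: 4πI² = 105·3/35·1/21 = 3/7
take √, sign +1: I = 0.18467439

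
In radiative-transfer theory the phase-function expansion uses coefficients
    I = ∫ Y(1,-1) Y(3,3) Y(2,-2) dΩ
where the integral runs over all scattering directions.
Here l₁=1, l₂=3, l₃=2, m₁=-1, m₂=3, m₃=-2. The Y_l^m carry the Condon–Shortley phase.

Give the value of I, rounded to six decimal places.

-0.319865

m-sum 0 ✓  L=6 even ✓  2≤2≤4 ✓
Π(2lᵢ+1) = 3×7×5 = 105
triangle coeff Δ(1,3,2) = 1/105
Σ_t [1,1]: t=1:−1/4 = -1/4
(3j)²=3/35 [(1 3 2; 0 0 0)], sign=-1
Σ_t [2,2]: t=2:+1/48 = 1/48
(3j)²=1/7 [(1 3 2; -1 3 -2)], sign=+1
⇒ 4πI² = 9/7
I = (-1)√(9/7/(4π)) = -0.31986543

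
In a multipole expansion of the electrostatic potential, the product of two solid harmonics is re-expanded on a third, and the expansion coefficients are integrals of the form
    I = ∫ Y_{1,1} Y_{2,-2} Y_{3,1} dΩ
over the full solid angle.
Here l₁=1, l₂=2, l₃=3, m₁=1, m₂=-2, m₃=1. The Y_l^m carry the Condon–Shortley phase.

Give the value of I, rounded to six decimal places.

m-sum 0 ✓  L=6 even ✓  1≤3≤3 ✓
Π(2lᵢ+1) = 3×5×7 = 105
triangle coeff Δ(1,2,3) = 1/105
Σ_t [0,0]: t=0:+1/4 = 1/4
(3j)²=3/35 [(1 2 3; 0 0 0)], sign=-1
Σ_t [0,0]: t=0:+1/48 = 1/48
(3j)²=1/105 [(1 2 3; 1 -2 1)], sign=+1
⇒ 4πI² = 3/35
I = (-1)√(3/35/(4π)) = -0.08258890

-0.082589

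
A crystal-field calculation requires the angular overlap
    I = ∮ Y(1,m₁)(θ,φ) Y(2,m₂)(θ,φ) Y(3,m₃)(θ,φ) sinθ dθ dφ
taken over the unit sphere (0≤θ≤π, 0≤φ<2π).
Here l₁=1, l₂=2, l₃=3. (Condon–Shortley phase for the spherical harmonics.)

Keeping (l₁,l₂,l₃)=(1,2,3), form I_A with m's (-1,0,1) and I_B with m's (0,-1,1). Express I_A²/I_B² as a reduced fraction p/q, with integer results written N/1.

Shared (l₁,l₂,l₃)=(1,2,3): N and (l;000)² cancel in I_A²/I_B².
A: Δ = 0!·2!·4!/7! = 1/105; Racah Σ t=0..0: t=0:+1/8 = 1/8; ⇒ 3j(1 2 3; -1 0 1)² = 2/35, sgn +1
B: Δ = 0!·2!·4!/7! = 1/105; Racah Σ t=0..0: t=0:+1/6 = 1/6; ⇒ 3j(1 2 3; 0 -1 1)² = 8/105, sgn +1
I_A²/I_B² = (2/35)/(8/105) = 3/4

3/4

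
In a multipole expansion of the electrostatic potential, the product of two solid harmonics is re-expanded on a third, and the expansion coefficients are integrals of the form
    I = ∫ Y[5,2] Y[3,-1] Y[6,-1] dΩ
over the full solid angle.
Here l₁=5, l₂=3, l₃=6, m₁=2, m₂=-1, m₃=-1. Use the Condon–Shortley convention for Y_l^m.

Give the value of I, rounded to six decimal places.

m-sum 0 ✓  L=14 even ✓  2≤6≤8 ✓
Π(2lᵢ+1) = 11×7×13 = 1001
triangle coeff Δ(5,3,6) = 1/675675
Σ_t [0,2]: t=0:+1/8640 t=1:−1/2304 t=2:+1/8640 = -7/34560
(3j)²=7/429 [(5 3 6; 0 0 0)], sign=-1
Σ_t [0,2]: t=0:+1/5760 t=1:−1/8640 t=2:+1/241920 = 1/16128
(3j)²=5/1001 [(5 3 6; 2 -1 -1)], sign=-1
⇒ 4πI² = 35/429
I = (+1)√(35/429/(4π)) = 0.08057502

0.080575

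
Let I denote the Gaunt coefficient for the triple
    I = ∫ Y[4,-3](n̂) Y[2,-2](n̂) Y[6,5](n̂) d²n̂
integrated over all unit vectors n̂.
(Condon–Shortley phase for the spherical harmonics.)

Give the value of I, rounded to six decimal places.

-0.288917

Rules hold: Σm=0, L=12 even, 2≤6≤6.
N = 9·5·13 = 585
Δ = 0!·8!·4!/13! = 1/6435
Racah Σ t=0..0: t=0:+1/2304 = 1/2304
⇒ 3j(4 2 6; 0 0 0)² = 5/143, sgn +1
Racah Σ t=0..0: t=0:+1/120960 = 1/120960
⇒ 3j(4 2 6; -3 -2 5)² = 2/39, sgn -1
4πI² = N·(3j₀)²·(3jₘ)² = 150/143
I = -1·√(1.04895/4π) = -0.28891672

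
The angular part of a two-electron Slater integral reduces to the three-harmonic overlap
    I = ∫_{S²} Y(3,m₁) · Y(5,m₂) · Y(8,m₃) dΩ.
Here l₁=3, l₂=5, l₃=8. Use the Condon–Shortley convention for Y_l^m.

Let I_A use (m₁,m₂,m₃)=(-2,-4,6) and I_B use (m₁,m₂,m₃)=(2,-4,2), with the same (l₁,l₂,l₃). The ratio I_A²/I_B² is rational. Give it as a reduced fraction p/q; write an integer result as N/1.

1001/15

l's match ⇒ only the (l;m) 3-j factors differ between A and B.
A: triangle coeff Δ(3,5,8) = 1/136136; Σ_t [0,0]: t=0:+1/43545600 = 1/43545600; (3j)²=1/34 [(3 5 8; -2 -4 6)], sign=+1
B: triangle coeff Δ(3,5,8) = 1/136136; Σ_t [0,0]: t=0:+1/43545600 = 1/43545600; (3j)²=15/34034 [(3 5 8; 2 -4 2)], sign=+1
I_A²/I_B² = (1/34)/(15/34034) = 1001/15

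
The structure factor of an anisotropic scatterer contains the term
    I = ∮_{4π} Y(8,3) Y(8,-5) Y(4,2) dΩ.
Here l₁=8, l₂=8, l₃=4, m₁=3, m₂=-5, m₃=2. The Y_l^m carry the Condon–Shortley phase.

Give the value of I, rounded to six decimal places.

m-sum 0 ✓  L=20 even ✓  0≤4≤16 ✓
Π(2lᵢ+1) = 17×17×9 = 2601
triangle coeff Δ(8,8,4) = 1/185175900
Σ_t [4,8]: t=4:+1/557383680 t=5:−1/21772800 t=6:+1/8294400 t=7:−1/21772800 t=8:+1/557383680 = 1/30965760
(3j)²=36/4199 [(8 8 4; 0 0 0)], sign=+1
Σ_t [1,3]: t=1:−1/3832012800 t=2:+1/261273600 t=3:−1/209018880 = -1/821145600
(3j)²=2/969 [(8 8 4; 3 -5 2)], sign=-1
⇒ 4πI² = 216/4693
I = (-1)√(216/4693/(4π)) = -0.06051969

-0.060520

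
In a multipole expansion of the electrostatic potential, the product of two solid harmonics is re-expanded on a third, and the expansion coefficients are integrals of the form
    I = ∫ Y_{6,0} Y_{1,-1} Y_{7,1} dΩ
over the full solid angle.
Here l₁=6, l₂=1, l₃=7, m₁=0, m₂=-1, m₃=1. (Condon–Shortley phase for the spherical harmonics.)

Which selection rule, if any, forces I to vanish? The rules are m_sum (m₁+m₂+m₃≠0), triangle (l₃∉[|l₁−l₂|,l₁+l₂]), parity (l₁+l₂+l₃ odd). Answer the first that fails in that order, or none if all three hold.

none

m₁+m₂+m₃ = 0 − 1 + 1 = 0  ✓
triangle: |6−1|=5 ≤ l₃=7 ≤ 6+1=7  ✓
parity: l₁+l₂+l₃ = 14 is even  ✓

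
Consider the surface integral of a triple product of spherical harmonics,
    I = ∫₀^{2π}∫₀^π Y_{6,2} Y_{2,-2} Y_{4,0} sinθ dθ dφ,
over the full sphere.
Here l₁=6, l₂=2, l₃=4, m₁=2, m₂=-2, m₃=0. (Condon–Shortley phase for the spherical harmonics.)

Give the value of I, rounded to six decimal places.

0.133065

Checks pass: Σm=0; 12 even; l₃=4∈[4,8].
(2·6+1)(2·2+1)(2·4+1) = 585
Δ: 4! 8! 0! / 13! → 1/6435
sum: t=2:+1/2304 = 1/2304
3j²(6 2 4; 0 0 0) = Δ·Π!·Σ² = 5/143  (sign +1)
sum: t=0:+1/13824 = 1/13824
3j²(6 2 4; 2 -2 0) = Δ·Π!·Σ² = 14/1287  (sign +1)
combine: 4πI² = 585·5/143·14/1287 = 350/1573
take √, sign +1: I = 0.13306527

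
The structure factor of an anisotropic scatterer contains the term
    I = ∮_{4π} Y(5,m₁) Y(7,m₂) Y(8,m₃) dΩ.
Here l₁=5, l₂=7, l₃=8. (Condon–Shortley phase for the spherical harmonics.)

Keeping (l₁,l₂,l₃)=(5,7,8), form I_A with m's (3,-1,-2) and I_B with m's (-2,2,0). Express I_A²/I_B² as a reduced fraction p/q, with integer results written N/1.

1183/1805

Shared (l₁,l₂,l₃)=(5,7,8): N and (l;000)² cancel in I_A²/I_B².
A: Δ = 4!·6!·10!/21! = 1/814773960; Racah Σ t=0..2: t=0:+1/19906560 t=1:−1/10368000 t=2:+1/49766400 = -13/497664000; ⇒ 3j(5 7 8; 3 -1 -2)² = 91/17765, sgn -1
B: Δ = 4!·6!·10!/21! = 1/814773960; Racah Σ t=1..4: t=1:−1/348364800 t=2:+1/14515200 t=3:−1/4976640 t=4:+1/12441600 = -19/348364800; ⇒ 3j(5 7 8; -2 2 0)² = 19/2431, sgn -1
I_A²/I_B² = (91/17765)/(19/2431) = 1183/1805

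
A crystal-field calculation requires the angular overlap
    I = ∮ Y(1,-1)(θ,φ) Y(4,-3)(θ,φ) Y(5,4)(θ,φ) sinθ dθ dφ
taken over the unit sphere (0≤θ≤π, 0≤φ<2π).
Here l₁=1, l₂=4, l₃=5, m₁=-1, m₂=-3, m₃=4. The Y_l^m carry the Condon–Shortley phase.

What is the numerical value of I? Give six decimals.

m-sum 0 ✓  L=10 even ✓  3≤5≤5 ✓
Π(2lᵢ+1) = 3×9×11 = 297
triangle coeff Δ(1,4,5) = 1/495
Σ_t [0,0]: t=0:+1/576 = 1/576
(3j)²=5/99 [(1 4 5; 0 0 0)], sign=-1
Σ_t [0,0]: t=0:+1/10080 = 1/10080
(3j)²=4/55 [(1 4 5; -1 -3 4)], sign=-1
⇒ 4πI² = 12/11
I = (+1)√(12/11/(4π)) = 0.29463840

0.294638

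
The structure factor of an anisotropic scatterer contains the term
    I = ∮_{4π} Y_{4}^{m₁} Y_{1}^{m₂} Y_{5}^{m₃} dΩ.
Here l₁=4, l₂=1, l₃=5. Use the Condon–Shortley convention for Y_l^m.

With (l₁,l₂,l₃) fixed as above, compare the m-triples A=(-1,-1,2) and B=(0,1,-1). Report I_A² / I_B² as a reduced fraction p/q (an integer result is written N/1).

l's match ⇒ only the (l;m) 3-j factors differ between A and B.
A: triangle coeff Δ(4,1,5) = 1/495; Σ_t [0,0]: t=0:+1/1440 = 1/1440; (3j)²=7/165 [(4 1 5; -1 -1 2)], sign=-1
B: triangle coeff Δ(4,1,5) = 1/495; Σ_t [0,0]: t=0:+1/1152 = 1/1152; (3j)²=1/33 [(4 1 5; 0 1 -1)], sign=+1
I_A²/I_B² = (7/165)/(1/33) = 7/5

7/5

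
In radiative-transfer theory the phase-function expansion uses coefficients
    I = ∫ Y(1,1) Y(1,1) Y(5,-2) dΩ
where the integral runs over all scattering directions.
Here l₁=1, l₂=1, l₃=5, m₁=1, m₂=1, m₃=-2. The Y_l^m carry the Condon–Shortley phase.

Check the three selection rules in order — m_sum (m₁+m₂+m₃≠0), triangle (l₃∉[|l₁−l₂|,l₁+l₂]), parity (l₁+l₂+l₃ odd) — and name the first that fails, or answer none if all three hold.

triangle

azimuthal sum: 1 + 1 − 2 = 0  ✓
0 ≤ 5 ≤ 2 (triangle on l)  ✗
L = 1 + 1 + 5 = 7 (odd)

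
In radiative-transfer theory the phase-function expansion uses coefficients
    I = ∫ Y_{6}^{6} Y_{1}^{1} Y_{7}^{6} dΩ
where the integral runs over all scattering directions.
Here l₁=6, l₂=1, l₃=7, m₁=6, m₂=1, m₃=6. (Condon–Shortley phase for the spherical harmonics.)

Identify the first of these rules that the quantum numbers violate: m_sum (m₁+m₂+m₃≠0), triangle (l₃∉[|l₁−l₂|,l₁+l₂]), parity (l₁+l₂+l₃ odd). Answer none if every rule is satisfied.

m_sum

m₁+m₂+m₃ = 6 + 1 + 6 = 13  ✗
triangle: |6−1|=5 ≤ l₃=7 ≤ 6+1=7
parity: l₁+l₂+l₃ = 14 is even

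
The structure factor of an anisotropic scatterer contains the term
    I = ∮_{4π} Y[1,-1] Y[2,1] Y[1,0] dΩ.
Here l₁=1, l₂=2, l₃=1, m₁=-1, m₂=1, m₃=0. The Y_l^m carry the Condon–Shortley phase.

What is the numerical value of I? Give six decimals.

Rules hold: Σm=0, L=4 even, 1≤1≤3.
N = 3·5·3 = 45
Δ = 2!·0!·2!/5! = 1/30
Racah Σ t=1..1: t=1:−1/1 = -1/1
⇒ 3j(1 2 1; 0 0 0)² = 2/15, sgn +1
Racah Σ t=2..2: t=2:+1/2 = 1/2
⇒ 3j(1 2 1; -1 1 0)² = 1/10, sgn -1
4πI² = N·(3j₀)²·(3jₘ)² = 3/5
I = -1·√(0.6/4π) = -0.21850969

-0.218510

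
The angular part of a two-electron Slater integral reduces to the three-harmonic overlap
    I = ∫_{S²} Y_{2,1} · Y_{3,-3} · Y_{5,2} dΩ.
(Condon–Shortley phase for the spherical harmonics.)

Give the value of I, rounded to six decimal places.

0.063396

m-sum 0 ✓  L=10 even ✓  1≤5≤5 ✓
Π(2lᵢ+1) = 5×7×11 = 385
triangle coeff Δ(2,3,5) = 1/2310
Σ_t [0,0]: t=0:+1/144 = 1/144
(3j)²=10/231 [(2 3 5; 0 0 0)], sign=-1
Σ_t [0,0]: t=0:+1/4320 = 1/4320
(3j)²=1/330 [(2 3 5; 1 -3 2)], sign=-1
⇒ 4πI² = 5/99
I = (+1)√(5/99/(4π)) = 0.06339609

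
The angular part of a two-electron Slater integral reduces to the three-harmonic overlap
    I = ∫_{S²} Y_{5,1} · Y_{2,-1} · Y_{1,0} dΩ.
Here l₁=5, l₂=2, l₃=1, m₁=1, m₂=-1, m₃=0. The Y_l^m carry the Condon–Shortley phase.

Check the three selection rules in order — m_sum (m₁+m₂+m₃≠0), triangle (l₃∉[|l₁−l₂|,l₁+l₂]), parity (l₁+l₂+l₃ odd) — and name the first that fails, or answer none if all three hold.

triangle

Σmᵢ = 0  ✓
l₃∈[|l₁−l₂|,l₁+l₂]=[3,7], have l₃=1  ✗
Σlᵢ = 8 ⇒ even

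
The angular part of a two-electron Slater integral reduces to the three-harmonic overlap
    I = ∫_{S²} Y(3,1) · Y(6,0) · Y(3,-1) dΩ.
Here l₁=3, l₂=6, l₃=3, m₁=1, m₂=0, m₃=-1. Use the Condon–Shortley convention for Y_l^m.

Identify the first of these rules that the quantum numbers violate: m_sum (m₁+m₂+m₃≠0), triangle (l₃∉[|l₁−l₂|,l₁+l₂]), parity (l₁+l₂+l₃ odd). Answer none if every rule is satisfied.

none

azimuthal sum: 1 + 0 − 1 = 0  ✓
3 ≤ 3 ≤ 9 (triangle on l)  ✓
L = 3 + 6 + 3 = 12 (even)  ✓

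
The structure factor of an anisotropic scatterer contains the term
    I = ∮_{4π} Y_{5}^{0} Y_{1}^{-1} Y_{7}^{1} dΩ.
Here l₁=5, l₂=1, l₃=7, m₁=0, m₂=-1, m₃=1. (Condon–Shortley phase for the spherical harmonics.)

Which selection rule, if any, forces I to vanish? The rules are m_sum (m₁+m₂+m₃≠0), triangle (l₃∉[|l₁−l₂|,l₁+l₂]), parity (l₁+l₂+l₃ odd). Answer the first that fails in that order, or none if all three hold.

triangle

azimuthal sum: 0 − 1 + 1 = 0  ✓
4 ≤ 7 ≤ 6 (triangle on l)  ✗
L = 5 + 1 + 7 = 13 (odd)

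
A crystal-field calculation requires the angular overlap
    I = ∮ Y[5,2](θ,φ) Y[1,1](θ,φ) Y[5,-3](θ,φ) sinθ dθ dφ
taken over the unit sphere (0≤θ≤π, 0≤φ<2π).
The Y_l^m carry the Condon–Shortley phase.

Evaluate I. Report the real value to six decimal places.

0.000000

Σlᵢ=11 odd — θ-integrand is odd under cosθ→−cosθ; I=0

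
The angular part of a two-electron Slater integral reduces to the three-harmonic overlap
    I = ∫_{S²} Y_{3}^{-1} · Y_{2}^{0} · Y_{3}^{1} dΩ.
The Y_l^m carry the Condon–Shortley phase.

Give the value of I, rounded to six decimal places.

-0.126157

m-sum 0 ✓  L=8 even ✓  1≤3≤5 ✓
Π(2lᵢ+1) = 7×5×7 = 245
triangle coeff Δ(3,2,3) = 1/3780
Σ_t [0,2]: t=0:+1/24 t=1:−1/4 t=2:+1/24 = -1/6
(3j)²=4/105 [(3 2 3; 0 0 0)], sign=+1
Σ_t [0,2]: t=0:+1/96 t=1:−1/6 t=2:+1/16 = -3/32
(3j)²=3/140 [(3 2 3; -1 0 1)], sign=-1
⇒ 4πI² = 1/5
I = (-1)√(1/5/(4π)) = -0.12615663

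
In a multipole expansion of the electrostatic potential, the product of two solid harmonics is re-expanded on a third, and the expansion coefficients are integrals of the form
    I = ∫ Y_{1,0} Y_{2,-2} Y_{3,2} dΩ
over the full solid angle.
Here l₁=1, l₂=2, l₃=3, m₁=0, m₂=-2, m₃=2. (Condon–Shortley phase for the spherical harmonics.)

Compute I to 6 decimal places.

Checks pass: Σm=0; 6 even; l₃=3∈[1,3].
(2·1+1)(2·2+1)(2·3+1) = 105
Δ: 0! 2! 4! / 7! → 1/105
sum: t=0:+1/4 = 1/4
3j²(1 2 3; 0 0 0) = Δ·Π!·Σ² = 3/35  (sign -1)
sum: t=0:+1/24 = 1/24
3j²(1 2 3; 0 -2 2) = Δ·Π!·Σ² = 1/21  (sign -1)
combine: 4πI² = 105·3/35·1/21 = 3/7
take √, sign +1: I = 0.18467439

0.184674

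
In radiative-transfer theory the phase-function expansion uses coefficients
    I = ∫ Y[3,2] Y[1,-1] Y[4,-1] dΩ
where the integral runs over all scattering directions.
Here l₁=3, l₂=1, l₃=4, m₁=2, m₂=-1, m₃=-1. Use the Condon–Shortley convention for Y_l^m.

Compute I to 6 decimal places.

-0.106622

Checks pass: Σm=0; 8 even; l₃=4∈[2,4].
(2·3+1)(2·1+1)(2·4+1) = 189
Δ: 0! 6! 2! / 9! → 1/252
sum: t=0:+1/36 = 1/36
3j²(3 1 4; 0 0 0) = Δ·Π!·Σ² = 4/63  (sign +1)
sum: t=0:+1/240 = 1/240
3j²(3 1 4; 2 -1 -1) = Δ·Π!·Σ² = 1/84  (sign -1)
combine: 4πI² = 189·4/63·1/84 = 1/7
take √, sign -1: I = -0.10662181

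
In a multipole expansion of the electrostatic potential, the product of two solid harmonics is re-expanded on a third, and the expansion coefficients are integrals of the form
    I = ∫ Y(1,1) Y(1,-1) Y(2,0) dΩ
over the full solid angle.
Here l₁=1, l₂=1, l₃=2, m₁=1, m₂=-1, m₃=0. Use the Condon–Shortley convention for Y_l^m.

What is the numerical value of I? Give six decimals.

0.126157

Rules hold: Σm=0, L=4 even, 0≤2≤2.
N = 3·3·5 = 45
Δ = 0!·2!·2!/5! = 1/30
Racah Σ t=0..0: t=0:+1/1 = 1/1
⇒ 3j(1 1 2; 0 0 0)² = 2/15, sgn +1
Racah Σ t=0..0: t=0:+1/4 = 1/4
⇒ 3j(1 1 2; 1 -1 0)² = 1/30, sgn +1
4πI² = N·(3j₀)²·(3jₘ)² = 1/5
I = +1·√(0.2/4π) = 0.12615663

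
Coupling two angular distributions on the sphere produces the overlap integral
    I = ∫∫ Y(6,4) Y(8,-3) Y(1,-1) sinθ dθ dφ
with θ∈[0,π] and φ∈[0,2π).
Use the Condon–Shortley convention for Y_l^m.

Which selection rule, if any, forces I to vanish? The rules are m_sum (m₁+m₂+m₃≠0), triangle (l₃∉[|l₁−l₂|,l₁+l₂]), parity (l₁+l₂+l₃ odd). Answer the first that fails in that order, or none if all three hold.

triangle

azimuthal sum: 4 − 3 − 1 = 0  ✓
2 ≤ 1 ≤ 14 (triangle on l)  ✗
L = 6 + 8 + 1 = 15 (odd)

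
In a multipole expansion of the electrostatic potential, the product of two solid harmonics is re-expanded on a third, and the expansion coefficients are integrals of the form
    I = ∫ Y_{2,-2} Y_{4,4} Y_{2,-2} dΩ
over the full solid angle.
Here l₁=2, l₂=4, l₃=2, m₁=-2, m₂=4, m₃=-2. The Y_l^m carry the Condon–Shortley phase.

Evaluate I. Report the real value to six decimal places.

0.337168

m-sum 0 ✓  L=8 even ✓  2≤2≤6 ✓
Π(2lᵢ+1) = 5×9×5 = 225
triangle coeff Δ(2,4,2) = 1/630
Σ_t [2,2]: t=2:+1/16 = 1/16
(3j)²=2/35 [(2 4 2; 0 0 0)], sign=+1
Σ_t [4,4]: t=4:+1/576 = 1/576
(3j)²=1/9 [(2 4 2; -2 4 -2)], sign=+1
⇒ 4πI² = 10/7
I = (+1)√(10/7/(4π)) = 0.33716777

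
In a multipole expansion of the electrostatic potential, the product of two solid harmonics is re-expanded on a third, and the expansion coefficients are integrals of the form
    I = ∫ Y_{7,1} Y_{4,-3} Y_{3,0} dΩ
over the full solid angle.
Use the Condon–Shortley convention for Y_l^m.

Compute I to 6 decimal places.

m-sum = 1 − 3 + 0 = -2 ≠ 0 ⇒ I = 0

0.000000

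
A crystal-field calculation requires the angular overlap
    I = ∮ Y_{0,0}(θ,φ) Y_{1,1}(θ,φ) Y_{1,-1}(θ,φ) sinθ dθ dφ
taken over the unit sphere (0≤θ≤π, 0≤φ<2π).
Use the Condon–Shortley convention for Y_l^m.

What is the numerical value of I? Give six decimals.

-0.282095

Rules hold: Σm=0, L=2 even, 1≤1≤1.
N = 1·3·3 = 9
Δ = 0!·0!·2!/3! = 1/3
Racah Σ t=0..0: t=0:+1/1 = 1/1
⇒ 3j(0 1 1; 0 0 0)² = 1/3, sgn -1
Racah Σ t=0..0: t=0:+1/2 = 1/2
⇒ 3j(0 1 1; 0 1 -1)² = 1/3, sgn +1
4πI² = N·(3j₀)²·(3jₘ)² = 1/1
I = -1·√(1/4π) = -0.28209479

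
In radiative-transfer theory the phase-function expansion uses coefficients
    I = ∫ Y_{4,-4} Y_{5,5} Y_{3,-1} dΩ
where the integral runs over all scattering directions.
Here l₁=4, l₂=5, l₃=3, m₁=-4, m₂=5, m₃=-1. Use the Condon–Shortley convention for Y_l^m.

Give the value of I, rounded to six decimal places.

0.189625

Rules hold: Σm=0, L=12 even, 1≤3≤9.
N = 9·11·7 = 693
Δ = 6!·2!·4!/13! = 1/180180
Racah Σ t=2..4: t=2:+1/576 t=3:−1/144 t=4:+1/576 = -1/288
⇒ 3j(4 5 3; 0 0 0)² = 20/1001, sgn +1
Racah Σ t=6..6: t=6:+1/34560 = 1/34560
⇒ 3j(4 5 3; -4 5 -1)² = 14/429, sgn +1
4πI² = N·(3j₀)²·(3jₘ)² = 840/1859
I = +1·√(0.451856/4π) = 0.18962475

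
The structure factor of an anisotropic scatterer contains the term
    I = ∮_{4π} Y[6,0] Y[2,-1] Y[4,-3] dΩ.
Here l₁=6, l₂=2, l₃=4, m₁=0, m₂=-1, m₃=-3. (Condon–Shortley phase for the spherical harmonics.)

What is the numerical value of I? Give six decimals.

Σmᵢ = -4 ≠ 0, so the φ-integral vanishes; I = 0

0.000000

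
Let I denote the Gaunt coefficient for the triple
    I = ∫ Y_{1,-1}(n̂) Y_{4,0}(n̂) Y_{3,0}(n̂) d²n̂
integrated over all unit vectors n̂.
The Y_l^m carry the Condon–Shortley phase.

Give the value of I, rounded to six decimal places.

m-sum = -1 + 0 + 0 = -1 ≠ 0 ⇒ I = 0

0.000000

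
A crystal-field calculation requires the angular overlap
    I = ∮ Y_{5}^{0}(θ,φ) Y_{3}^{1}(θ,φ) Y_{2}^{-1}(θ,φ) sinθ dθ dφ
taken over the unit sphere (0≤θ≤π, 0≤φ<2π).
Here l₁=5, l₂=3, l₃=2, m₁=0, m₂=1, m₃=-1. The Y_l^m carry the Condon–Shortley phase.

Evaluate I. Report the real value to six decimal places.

0.169433

Checks pass: Σm=0; 10 even; l₃=2∈[2,8].
(2·5+1)(2·3+1)(2·2+1) = 385
Δ: 6! 4! 0! / 11! → 1/2310
sum: t=3:−1/144 = -1/144
3j²(5 3 2; 0 0 0) = Δ·Π!·Σ² = 10/231  (sign -1)
sum: t=4:+1/288 = 1/288
3j²(5 3 2; 0 1 -1) = Δ·Π!·Σ² = 5/231  (sign -1)
combine: 4πI² = 385·10/231·5/231 = 250/693
take √, sign +1: I = 0.16943318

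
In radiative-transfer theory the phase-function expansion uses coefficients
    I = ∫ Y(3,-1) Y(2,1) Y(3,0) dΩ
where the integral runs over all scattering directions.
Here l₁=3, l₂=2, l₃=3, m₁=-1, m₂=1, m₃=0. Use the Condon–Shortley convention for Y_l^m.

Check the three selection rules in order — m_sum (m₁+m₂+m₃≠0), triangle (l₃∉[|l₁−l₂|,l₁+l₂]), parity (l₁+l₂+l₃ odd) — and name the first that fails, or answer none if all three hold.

Σmᵢ = 0  ✓
l₃∈[|l₁−l₂|,l₁+l₂]=[1,5], have l₃=3  ✓
Σlᵢ = 8 ⇒ even  ✓

none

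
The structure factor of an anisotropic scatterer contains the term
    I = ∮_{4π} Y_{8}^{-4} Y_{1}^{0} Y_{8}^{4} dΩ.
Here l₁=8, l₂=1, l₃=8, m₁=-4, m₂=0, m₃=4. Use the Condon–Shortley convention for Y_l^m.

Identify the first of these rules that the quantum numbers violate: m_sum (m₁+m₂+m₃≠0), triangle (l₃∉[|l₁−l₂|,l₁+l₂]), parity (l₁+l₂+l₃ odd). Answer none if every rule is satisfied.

azimuthal sum: -4 + 0 + 4 = 0  ✓
7 ≤ 8 ≤ 9 (triangle on l)  ✓
L = 8 + 1 + 8 = 17 (odd)  ✗

parity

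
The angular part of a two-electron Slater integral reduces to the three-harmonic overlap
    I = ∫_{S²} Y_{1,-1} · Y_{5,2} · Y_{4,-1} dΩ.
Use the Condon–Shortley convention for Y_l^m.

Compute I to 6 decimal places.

m-sum 0 ✓  L=10 even ✓  4≤4≤6 ✓
Π(2lᵢ+1) = 3×11×9 = 297
triangle coeff Δ(1,5,4) = 1/495
Σ_t [1,1]: t=1:−1/576 = -1/576
(3j)²=5/99 [(1 5 4; 0 0 0)], sign=-1
Σ_t [2,2]: t=2:+1/1440 = 1/1440
(3j)²=7/165 [(1 5 4; -1 2 -1)], sign=-1
⇒ 4πI² = 7/11
I = (+1)√(7/11/(4π)) = 0.22503380

0.225034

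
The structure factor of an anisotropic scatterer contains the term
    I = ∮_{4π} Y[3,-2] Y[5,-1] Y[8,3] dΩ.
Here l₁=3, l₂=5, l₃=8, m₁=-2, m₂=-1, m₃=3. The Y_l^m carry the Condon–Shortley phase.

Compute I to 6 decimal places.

Checks pass: Σm=0; 16 even; l₃=8∈[2,8].
(2·3+1)(2·5+1)(2·8+1) = 1309
Δ: 0! 6! 10! / 17! → 1/136136
sum: t=0:+1/518400 = 1/518400
3j²(3 5 8; 0 0 0) = Δ·Π!·Σ² = 56/2431  (sign +1)
sum: t=0:+1/2073600 = 1/2073600
3j²(3 5 8; -2 -1 3) = Δ·Π!·Σ² = 15/884  (sign -1)
combine: 4πI² = 1309·56/2431·15/884 = 1470/2873
take √, sign -1: I = -0.20178363

-0.201784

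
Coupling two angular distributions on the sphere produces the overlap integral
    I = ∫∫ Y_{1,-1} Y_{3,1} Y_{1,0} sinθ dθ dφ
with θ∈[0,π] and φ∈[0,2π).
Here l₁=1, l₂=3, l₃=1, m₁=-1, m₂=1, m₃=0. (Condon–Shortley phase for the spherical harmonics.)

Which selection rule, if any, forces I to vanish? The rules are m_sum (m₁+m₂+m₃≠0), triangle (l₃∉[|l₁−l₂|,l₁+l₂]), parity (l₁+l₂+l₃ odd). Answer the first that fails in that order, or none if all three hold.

Σmᵢ = 0  ✓
l₃∈[|l₁−l₂|,l₁+l₂]=[2,4], have l₃=1  ✗
Σlᵢ = 5 ⇒ odd

triangle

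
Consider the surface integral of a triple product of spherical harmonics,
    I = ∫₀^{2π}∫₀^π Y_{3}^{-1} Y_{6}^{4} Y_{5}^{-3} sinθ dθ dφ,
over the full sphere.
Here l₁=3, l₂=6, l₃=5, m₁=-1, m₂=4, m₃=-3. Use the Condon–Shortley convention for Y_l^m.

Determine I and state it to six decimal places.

0.113950

Checks pass: Σm=0; 14 even; l₃=5∈[3,9].
(2·3+1)(2·6+1)(2·5+1) = 1001
Δ: 4! 2! 8! / 15! → 1/675675
sum: t=1:−1/8640 t=2:+1/2304 t=3:−1/8640 = 7/34560
3j²(3 6 5; 0 0 0) = Δ·Π!·Σ² = 7/429  (sign -1)
sum: t=2:+1/322560 t=3:−1/30240 t=4:+1/69120 = -1/64512
3j²(3 6 5; -1 4 -3) = Δ·Π!·Σ² = 10/1001  (sign -1)
combine: 4πI² = 1001·7/429·10/1001 = 70/429
take √, sign +1: I = 0.11395029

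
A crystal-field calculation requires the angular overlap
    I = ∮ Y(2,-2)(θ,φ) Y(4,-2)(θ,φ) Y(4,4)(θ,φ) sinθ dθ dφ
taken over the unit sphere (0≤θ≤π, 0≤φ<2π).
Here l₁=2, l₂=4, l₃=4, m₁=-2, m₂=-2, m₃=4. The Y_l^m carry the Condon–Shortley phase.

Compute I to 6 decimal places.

m-sum 0 ✓  L=10 even ✓  2≤4≤6 ✓
Π(2lᵢ+1) = 5×9×9 = 405
triangle coeff Δ(2,4,4) = 1/13860
Σ_t [0,2]: t=0:+1/192 t=1:−1/36 t=2:+1/192 = -5/288
(3j)²=20/693 [(2 4 4; 0 0 0)], sign=-1
Σ_t [2,2]: t=2:+1/2880 = 1/2880
(3j)²=2/165 [(2 4 4; -2 -2 4)], sign=+1
⇒ 4πI² = 120/847
I = (-1)√(120/847/(4π)) = -0.10618031

-0.106180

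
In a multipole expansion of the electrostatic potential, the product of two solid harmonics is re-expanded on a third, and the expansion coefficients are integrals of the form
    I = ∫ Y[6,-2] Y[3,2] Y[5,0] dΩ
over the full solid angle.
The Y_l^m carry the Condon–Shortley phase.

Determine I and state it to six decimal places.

-0.077843

Checks pass: Σm=0; 14 even; l₃=5∈[3,9].
(2·6+1)(2·3+1)(2·5+1) = 1001
Δ: 4! 8! 2! / 15! → 1/675675
sum: t=1:−1/8640 t=2:+1/2304 t=3:−1/8640 = 7/34560
3j²(6 3 5; 0 0 0) = Δ·Π!·Σ² = 7/429  (sign -1)
sum: t=3:−1/8640 t=4:+1/13824 = -1/23040
3j²(6 3 5; -2 2 0) = Δ·Π!·Σ² = 2/429  (sign +1)
combine: 4πI² = 1001·7/429·2/429 = 98/1287
take √, sign -1: I = -0.07784287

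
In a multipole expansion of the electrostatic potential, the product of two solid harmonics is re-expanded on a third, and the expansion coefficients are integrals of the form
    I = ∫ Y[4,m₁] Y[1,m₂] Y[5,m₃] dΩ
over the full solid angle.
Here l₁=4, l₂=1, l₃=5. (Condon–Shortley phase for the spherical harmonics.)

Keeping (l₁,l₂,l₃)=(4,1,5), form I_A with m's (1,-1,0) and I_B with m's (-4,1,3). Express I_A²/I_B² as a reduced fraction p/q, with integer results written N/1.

Shared (l₁,l₂,l₃)=(4,1,5): N and (l;000)² cancel in I_A²/I_B².
A: Δ = 0!·8!·2!/11! = 1/495; Racah Σ t=0..0: t=0:+1/1440 = 1/1440; ⇒ 3j(4 1 5; 1 -1 0)² = 2/99, sgn -1
B: Δ = 0!·8!·2!/11! = 1/495; Racah Σ t=0..0: t=0:+1/80640 = 1/80640; ⇒ 3j(4 1 5; -4 1 3)² = 1/495, sgn +1
I_A²/I_B² = (2/99)/(1/495) = 10/1

10/1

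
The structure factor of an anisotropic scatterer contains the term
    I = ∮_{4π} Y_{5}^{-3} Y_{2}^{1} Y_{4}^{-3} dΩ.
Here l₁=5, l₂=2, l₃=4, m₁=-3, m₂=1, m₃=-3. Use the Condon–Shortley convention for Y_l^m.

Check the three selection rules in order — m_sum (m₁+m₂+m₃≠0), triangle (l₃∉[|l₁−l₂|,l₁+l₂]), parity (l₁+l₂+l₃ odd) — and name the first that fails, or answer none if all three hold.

Σmᵢ = -5  ✗
l₃∈[|l₁−l₂|,l₁+l₂]=[3,7], have l₃=4
Σlᵢ = 11 ⇒ odd

m_sum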